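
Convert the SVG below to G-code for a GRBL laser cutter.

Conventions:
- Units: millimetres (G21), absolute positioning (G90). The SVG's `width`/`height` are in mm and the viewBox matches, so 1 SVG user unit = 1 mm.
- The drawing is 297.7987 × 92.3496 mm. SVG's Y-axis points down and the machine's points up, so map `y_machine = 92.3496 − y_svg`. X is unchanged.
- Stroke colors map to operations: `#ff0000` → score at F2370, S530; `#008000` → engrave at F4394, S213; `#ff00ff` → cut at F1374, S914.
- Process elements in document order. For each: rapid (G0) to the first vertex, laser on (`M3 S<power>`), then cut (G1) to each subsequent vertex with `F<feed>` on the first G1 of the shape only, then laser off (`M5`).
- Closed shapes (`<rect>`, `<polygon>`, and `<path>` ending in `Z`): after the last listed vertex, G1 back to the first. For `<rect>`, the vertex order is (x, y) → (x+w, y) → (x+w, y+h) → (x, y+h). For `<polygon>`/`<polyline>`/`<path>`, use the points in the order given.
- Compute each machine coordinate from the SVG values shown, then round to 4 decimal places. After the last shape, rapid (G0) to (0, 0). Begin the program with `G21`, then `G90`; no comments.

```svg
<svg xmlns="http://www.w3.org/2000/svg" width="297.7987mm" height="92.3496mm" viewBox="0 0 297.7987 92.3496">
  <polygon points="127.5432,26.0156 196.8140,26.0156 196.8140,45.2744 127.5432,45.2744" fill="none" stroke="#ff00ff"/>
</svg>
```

Since the viewBox matches the mm dimensions, user units are millimetres directly. The only transform is the Y-flip y_m = 92.3496 − y_svg.

Shape 1 is a rectangle drawn with `<polygon>`. Its stroke #ff00ff means cut at S914, F1374. After flipping Y the toolpath is (127.5432,66.3340) → (196.8140,66.3340) → (196.8140,47.0752) → (127.5432,47.0752) → (127.5432,66.3340), returning to the start.

G21
G90
G0 X127.5432 Y66.3340
M3 S914
G1 X196.8140 Y66.3340 F1374
G1 X196.8140 Y47.0752
G1 X127.5432 Y47.0752
G1 X127.5432 Y66.3340
M5
G0 X0.0000 Y0.0000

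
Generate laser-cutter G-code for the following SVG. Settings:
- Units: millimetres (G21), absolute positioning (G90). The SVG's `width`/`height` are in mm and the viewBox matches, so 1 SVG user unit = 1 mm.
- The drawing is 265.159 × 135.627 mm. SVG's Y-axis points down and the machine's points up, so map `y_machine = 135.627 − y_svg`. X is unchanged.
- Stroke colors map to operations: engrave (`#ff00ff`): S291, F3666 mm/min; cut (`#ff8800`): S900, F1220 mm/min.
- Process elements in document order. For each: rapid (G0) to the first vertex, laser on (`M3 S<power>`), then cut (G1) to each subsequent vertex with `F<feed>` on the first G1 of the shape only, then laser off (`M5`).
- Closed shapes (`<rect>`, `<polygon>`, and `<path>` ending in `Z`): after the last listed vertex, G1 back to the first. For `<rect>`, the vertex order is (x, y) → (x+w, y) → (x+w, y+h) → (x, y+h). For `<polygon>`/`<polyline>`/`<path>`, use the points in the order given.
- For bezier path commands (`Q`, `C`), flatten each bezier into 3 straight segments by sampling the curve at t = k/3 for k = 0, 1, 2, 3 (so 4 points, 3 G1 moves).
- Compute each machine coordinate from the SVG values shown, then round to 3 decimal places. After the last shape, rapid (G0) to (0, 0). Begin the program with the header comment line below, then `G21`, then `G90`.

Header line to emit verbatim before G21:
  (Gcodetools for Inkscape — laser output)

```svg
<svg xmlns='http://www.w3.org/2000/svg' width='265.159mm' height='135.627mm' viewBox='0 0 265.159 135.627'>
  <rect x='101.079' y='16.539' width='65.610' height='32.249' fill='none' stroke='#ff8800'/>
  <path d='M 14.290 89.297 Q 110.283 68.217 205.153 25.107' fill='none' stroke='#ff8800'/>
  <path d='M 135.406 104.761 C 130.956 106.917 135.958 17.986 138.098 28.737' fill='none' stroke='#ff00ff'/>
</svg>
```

(Gcodetools for Inkscape — laser output)
G21
G90
G0 X101.079 Y119.088
M3 S900
G1 X166.689 Y119.088 F1220
G1 X166.689 Y86.839
G1 X101.079 Y86.839
G1 X101.079 Y119.088
M5
G0 X14.290 Y46.330
M3 S900
G1 X78.161 Y62.831 F1220
G1 X141.782 Y84.228
G1 X205.153 Y110.520
M5
G0 X135.406 Y30.866
M3 S291
G1 X133.651 Y52.007 F3666
G1 X135.460 Y91.479
G1 X138.098 Y106.890
M5
G0 X0.000 Y0.000

Since the viewBox matches the mm dimensions, user units are millimetres directly. The only transform is the Y-flip y_m = 135.627 − y_svg.

Shape 1 is a rectangle drawn with `<rect>`. Its stroke #ff8800 means cut at S900, F1220. After flipping Y the toolpath is (101.079,119.088) → (166.689,119.088) → (166.689,86.839) → (101.079,86.839) → (101.079,119.088), returning to the start.

Shape 2 is a quadratic bezier drawn with `<path>`. Its stroke #ff8800 means cut at S900, F1220. After flipping Y the toolpath is (14.290,46.330) → (78.161,62.831) → (141.782,84.228) → (205.153,110.520).

Shape 3 is a cubic bezier drawn with `<path>`. Its stroke #ff00ff means engrave at S291, F3666. After flipping Y the toolpath is (135.406,30.866) → (133.651,52.007) → (135.460,91.479) → (138.098,106.890).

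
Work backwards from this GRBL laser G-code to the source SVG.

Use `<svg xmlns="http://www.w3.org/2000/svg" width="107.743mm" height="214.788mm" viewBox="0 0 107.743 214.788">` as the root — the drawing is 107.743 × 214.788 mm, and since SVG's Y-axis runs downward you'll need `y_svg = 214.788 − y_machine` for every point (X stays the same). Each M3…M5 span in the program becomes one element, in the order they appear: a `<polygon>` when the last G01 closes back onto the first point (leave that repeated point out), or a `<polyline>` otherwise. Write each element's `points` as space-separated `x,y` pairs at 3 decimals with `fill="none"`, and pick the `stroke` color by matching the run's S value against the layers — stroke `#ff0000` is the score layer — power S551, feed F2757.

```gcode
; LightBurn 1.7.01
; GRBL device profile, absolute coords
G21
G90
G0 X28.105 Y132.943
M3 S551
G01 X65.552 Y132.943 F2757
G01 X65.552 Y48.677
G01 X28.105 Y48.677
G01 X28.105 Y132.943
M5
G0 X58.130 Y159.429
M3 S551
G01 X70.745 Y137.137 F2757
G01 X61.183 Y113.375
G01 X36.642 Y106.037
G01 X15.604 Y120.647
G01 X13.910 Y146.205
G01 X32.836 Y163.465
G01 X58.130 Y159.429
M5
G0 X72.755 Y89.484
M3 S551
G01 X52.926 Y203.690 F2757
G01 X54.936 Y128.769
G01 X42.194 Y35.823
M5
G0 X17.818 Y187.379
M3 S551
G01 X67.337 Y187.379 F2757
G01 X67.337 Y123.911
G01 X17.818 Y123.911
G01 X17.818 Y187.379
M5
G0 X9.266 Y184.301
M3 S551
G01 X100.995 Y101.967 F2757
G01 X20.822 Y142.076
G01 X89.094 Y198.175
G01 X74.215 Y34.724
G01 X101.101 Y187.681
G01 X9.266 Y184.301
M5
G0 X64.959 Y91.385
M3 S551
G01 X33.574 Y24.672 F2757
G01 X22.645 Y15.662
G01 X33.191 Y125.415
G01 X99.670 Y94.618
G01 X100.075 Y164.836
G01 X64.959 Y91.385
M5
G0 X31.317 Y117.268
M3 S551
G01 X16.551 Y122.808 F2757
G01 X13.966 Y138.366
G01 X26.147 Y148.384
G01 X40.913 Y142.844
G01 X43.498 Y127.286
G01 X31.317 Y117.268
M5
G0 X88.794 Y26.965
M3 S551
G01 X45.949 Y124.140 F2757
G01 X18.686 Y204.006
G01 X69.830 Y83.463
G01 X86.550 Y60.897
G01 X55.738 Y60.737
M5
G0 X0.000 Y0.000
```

<svg xmlns="http://www.w3.org/2000/svg" width="107.743mm" height="214.788mm" viewBox="0 0 107.743 214.788">
  <polygon points="28.105,81.845 65.552,81.845 65.552,166.111 28.105,166.111" fill="none" stroke="#ff0000"/>
  <polygon points="58.130,55.359 70.745,77.651 61.183,101.413 36.642,108.751 15.604,94.141 13.910,68.583 32.836,51.323" fill="none" stroke="#ff0000"/>
  <polyline points="72.755,125.304 52.926,11.098 54.936,86.019 42.194,178.965" fill="none" stroke="#ff0000"/>
  <polygon points="17.818,27.409 67.337,27.409 67.337,90.877 17.818,90.877" fill="none" stroke="#ff0000"/>
  <polygon points="9.266,30.487 100.995,112.821 20.822,72.712 89.094,16.613 74.215,180.064 101.101,27.107" fill="none" stroke="#ff0000"/>
  <polygon points="64.959,123.403 33.574,190.116 22.645,199.126 33.191,89.373 99.670,120.170 100.075,49.952" fill="none" stroke="#ff0000"/>
  <polygon points="31.317,97.520 16.551,91.980 13.966,76.422 26.147,66.404 40.913,71.944 43.498,87.502" fill="none" stroke="#ff0000"/>
  <polyline points="88.794,187.823 45.949,90.648 18.686,10.782 69.830,131.325 86.550,153.891 55.738,154.051" fill="none" stroke="#ff0000"/>
</svg>

Each laser-on run becomes one SVG element. Flip Y back into SVG space with y_svg = 214.788 − y_machine. Every run uses S551, so all elements get stroke `#ff0000` (score).

Run 1: The run returns to its start, so emit a `<polygon>` with points (Y-flipped): 28.105,81.845 65.552,81.845 65.552,166.111 28.105,166.111.

Run 2: The run returns to its start, so emit a `<polygon>` with points (Y-flipped): 58.130,55.359 70.745,77.651 61.183,101.413 36.642,108.751 15.604,94.141 13.910,68.583 32.836,51.323.

Run 3: The run is open, so emit a `<polyline>` with points (Y-flipped): 72.755,125.304 52.926,11.098 54.936,86.019 42.194,178.965.

Run 4: The run returns to its start, so emit a `<polygon>` with points (Y-flipped): 17.818,27.409 67.337,27.409 67.337,90.877 17.818,90.877.

Run 5: The run returns to its start, so emit a `<polygon>` with points (Y-flipped): 9.266,30.487 100.995,112.821 20.822,72.712 89.094,16.613 74.215,180.064 101.101,27.107.

Run 6: The run returns to its start, so emit a `<polygon>` with points (Y-flipped): 64.959,123.403 33.574,190.116 22.645,199.126 33.191,89.373 99.670,120.170 100.075,49.952.

Run 7: The run returns to its start, so emit a `<polygon>` with points (Y-flipped): 31.317,97.520 16.551,91.980 13.966,76.422 26.147,66.404 40.913,71.944 43.498,87.502.

Run 8: The run is open, so emit a `<polyline>` with points (Y-flipped): 88.794,187.823 45.949,90.648 18.686,10.782 69.830,131.325 86.550,153.891 55.738,154.051.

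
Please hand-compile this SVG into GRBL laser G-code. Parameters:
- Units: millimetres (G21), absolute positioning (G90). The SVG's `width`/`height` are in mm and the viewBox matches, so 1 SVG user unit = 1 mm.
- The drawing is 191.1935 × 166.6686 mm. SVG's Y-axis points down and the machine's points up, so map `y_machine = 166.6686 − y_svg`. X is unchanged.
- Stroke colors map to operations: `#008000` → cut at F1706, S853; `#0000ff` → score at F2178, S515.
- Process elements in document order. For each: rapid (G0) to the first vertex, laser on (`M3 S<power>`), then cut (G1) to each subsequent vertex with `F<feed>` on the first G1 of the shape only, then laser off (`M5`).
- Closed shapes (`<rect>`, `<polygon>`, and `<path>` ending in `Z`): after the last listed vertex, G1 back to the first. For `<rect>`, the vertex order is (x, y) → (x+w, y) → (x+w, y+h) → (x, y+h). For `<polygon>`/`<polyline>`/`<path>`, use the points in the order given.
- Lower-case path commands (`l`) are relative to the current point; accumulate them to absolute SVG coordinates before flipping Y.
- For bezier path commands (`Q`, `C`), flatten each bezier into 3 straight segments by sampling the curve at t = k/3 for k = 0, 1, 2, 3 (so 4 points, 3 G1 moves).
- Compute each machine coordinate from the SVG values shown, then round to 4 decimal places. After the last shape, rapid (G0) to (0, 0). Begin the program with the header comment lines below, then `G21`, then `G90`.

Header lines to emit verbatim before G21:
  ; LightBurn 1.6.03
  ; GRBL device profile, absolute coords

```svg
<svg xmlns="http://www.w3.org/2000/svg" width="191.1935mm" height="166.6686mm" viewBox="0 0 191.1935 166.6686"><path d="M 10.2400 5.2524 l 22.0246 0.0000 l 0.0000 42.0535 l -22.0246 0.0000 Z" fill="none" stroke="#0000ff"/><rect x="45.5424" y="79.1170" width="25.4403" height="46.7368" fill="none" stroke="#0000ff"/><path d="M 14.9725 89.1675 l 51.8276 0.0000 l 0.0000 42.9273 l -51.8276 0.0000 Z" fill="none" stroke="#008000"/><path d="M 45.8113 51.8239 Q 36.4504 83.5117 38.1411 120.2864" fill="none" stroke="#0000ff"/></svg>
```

; LightBurn 1.6.03
; GRBL device profile, absolute coords
G21
G90
G0 X10.2400 Y161.4162
M3 S515
G1 X32.2646 Y161.4162 F2178
G1 X32.2646 Y119.3627
G1 X10.2400 Y119.3627
G1 X10.2400 Y161.4162
M5
G0 X45.5424 Y87.5516
M3 S515
G1 X70.9827 Y87.5516 F2178
G1 X70.9827 Y40.8148
G1 X45.5424 Y40.8148
G1 X45.5424 Y87.5516
M5
G0 X14.9725 Y77.5011
M3 S853
G1 X66.8001 Y77.5011 F1706
G1 X66.8001 Y34.5738
G1 X14.9725 Y34.5738
G1 X14.9725 Y77.5011
M5
G0 X45.8113 Y114.8447
M3 S515
G1 X40.7987 Y93.1543 F2178
G1 X38.2419 Y70.3335
G1 X38.1411 Y46.3822
M5
G0 X0.0000 Y0.0000

1 u = 1 mm; y_m = 166.6686 − y.

[1] `<path>` rectangle, #0000ff→score S515 F2178: (10.2400,161.4162) → (32.2646,161.4162) → (32.2646,119.3627) → (10.2400,119.3627) → (10.2400,161.4162) (closed)

[2] `<rect>` rectangle, #0000ff→score S515 F2178: (45.5424,87.5516) → (70.9827,87.5516) → (70.9827,40.8148) → (45.5424,40.8148) → (45.5424,87.5516) (closed)

[3] `<path>` rectangle, #008000→cut S853 F1706: (14.9725,77.5011) → (66.8001,77.5011) → (66.8001,34.5738) → (14.9725,34.5738) → (14.9725,77.5011) (closed)

[4] `<path>` quadratic bezier, #0000ff→score S515 F2178: (45.8113,114.8447) → (40.7987,93.1543) → (38.2419,70.3335) → (38.1411,46.3822)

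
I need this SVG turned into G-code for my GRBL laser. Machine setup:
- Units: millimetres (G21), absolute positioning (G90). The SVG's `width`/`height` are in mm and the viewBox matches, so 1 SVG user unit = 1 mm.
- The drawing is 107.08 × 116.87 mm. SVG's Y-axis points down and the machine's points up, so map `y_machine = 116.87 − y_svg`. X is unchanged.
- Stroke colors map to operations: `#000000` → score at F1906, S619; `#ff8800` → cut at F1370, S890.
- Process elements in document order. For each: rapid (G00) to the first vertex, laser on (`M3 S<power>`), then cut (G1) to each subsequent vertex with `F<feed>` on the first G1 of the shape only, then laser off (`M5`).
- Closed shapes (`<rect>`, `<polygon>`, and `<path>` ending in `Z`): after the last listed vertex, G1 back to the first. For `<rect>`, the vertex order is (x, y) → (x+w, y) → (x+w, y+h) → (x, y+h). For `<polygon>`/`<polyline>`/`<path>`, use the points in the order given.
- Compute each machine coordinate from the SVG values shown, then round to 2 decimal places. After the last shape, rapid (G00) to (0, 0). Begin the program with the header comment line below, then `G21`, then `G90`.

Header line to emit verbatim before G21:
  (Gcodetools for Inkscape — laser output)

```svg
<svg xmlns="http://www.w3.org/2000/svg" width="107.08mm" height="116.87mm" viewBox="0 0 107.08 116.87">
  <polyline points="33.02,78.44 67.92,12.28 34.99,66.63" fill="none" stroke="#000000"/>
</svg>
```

(Gcodetools for Inkscape — laser output)
G21
G90
G00 X33.02 Y38.43
M3 S619
G1 X67.92 Y104.59 F1906
G1 X34.99 Y50.24
M5
G00 X0.00 Y0.00

Since the viewBox matches the mm dimensions, user units are millimetres directly. The only transform is the Y-flip y_m = 116.87 − y_svg.

Shape 1 is a open polyline drawn with `<polyline>`. Its stroke #000000 means score at S619, F1906. After flipping Y the toolpath is (33.02,38.43) → (67.92,104.59) → (34.99,50.24).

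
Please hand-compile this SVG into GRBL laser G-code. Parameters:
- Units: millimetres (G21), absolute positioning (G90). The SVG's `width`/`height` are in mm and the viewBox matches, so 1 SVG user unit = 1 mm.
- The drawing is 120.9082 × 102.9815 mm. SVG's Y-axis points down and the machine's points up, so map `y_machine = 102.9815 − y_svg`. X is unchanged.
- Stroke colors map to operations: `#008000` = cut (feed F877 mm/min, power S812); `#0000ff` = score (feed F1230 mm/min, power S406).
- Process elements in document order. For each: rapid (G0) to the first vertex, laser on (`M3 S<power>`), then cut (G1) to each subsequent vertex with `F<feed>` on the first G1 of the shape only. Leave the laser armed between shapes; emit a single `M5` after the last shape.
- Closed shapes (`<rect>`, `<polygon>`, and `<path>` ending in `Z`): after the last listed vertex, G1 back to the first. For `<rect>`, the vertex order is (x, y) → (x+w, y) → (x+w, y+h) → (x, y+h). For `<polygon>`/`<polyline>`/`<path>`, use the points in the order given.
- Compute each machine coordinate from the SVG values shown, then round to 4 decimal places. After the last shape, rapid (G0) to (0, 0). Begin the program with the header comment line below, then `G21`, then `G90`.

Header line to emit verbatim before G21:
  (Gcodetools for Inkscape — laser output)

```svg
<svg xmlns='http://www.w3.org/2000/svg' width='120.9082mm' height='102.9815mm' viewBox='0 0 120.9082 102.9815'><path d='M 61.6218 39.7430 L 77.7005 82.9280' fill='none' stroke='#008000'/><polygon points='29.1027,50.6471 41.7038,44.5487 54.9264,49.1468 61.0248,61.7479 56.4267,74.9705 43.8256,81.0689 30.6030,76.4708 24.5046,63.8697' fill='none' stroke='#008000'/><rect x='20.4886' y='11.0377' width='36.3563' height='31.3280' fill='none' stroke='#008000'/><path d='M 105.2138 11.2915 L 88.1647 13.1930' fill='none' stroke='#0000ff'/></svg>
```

(Gcodetools for Inkscape — laser output)
G21
G90
G0 X61.6218 Y63.2385
M3 S812
G1 X77.7005 Y20.0535 F877
G0 X29.1027 Y52.3344
M3 S812
G1 X41.7038 Y58.4328 F877
G1 X54.9264 Y53.8347
G1 X61.0248 Y41.2336
G1 X56.4267 Y28.0110
G1 X43.8256 Y21.9126
G1 X30.6030 Y26.5107
G1 X24.5046 Y39.1118
G1 X29.1027 Y52.3344
G0 X20.4886 Y91.9438
M3 S812
G1 X56.8449 Y91.9438 F877
G1 X56.8449 Y60.6158
G1 X20.4886 Y60.6158
G1 X20.4886 Y91.9438
G0 X105.2138 Y91.6900
M3 S406
G1 X88.1647 Y89.7885 F1230
M5
G0 X0.0000 Y0.0000

1 u = 1 mm; y_m = 102.9815 − y.

[1] `<path>` line segment, #008000→cut S812 F877: (61.6218,63.2385) → (77.7005,20.0535)

[2] `<polygon>` regular polygon, #008000→cut S812 F877: (29.1027,52.3344) → (41.7038,58.4328) → (54.9264,53.8347) → (61.0248,41.2336) → (56.4267,28.0110) → (43.8256,21.9126) → (30.6030,26.5107) → (24.5046,39.1118) → (29.1027,52.3344) (closed)

[3] `<rect>` rectangle, #008000→cut S812 F877: (20.4886,91.9438) → (56.8449,91.9438) → (56.8449,60.6158) → (20.4886,60.6158) → (20.4886,91.9438) (closed)

[4] `<path>` line segment, #0000ff→score S406 F1230: (105.2138,91.6900) → (88.1647,89.7885)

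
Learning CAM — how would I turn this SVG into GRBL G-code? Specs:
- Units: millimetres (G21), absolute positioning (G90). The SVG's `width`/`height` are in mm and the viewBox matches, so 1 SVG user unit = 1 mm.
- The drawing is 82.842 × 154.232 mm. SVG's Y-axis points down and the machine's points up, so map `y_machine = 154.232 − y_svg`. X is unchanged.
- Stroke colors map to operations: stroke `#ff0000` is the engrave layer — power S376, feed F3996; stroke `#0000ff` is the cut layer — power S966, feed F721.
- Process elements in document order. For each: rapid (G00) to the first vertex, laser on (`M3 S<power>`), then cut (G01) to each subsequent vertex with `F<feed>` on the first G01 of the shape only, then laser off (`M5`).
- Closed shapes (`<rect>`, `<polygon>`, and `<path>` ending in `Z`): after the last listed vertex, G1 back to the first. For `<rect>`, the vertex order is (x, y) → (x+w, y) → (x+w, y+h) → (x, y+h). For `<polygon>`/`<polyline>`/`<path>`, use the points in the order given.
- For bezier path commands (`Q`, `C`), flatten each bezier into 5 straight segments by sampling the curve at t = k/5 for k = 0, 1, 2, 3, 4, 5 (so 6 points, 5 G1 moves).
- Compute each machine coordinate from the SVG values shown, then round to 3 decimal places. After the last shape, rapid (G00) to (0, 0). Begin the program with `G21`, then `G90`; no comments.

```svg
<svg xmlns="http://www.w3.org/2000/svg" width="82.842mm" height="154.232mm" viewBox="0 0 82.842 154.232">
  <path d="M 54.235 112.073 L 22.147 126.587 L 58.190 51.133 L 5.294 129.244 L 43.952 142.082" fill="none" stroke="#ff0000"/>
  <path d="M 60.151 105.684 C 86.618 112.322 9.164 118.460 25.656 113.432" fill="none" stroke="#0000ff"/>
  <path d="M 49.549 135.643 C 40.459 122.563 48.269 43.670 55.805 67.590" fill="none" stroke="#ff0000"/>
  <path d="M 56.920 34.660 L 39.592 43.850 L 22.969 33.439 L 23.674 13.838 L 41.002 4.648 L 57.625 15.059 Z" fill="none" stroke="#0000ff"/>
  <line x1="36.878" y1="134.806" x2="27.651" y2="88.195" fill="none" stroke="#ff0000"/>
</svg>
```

Since the viewBox matches the mm dimensions, user units are millimetres directly. The only transform is the Y-flip y_m = 154.232 − y_svg.

Shape 1 is a open polyline drawn with `<path>`. Its stroke #ff0000 means engrave at S376, F3996. After flipping Y the toolpath is (54.235,42.159) → (22.147,27.645) → (58.190,103.099) → (5.294,24.988) → (43.952,12.150).

Shape 2 is a cubic bezier drawn with `<path>`. Its stroke #0000ff means cut at S966, F721. After flipping Y the toolpath is (60.151,48.548) → (65.144,44.711) → (54.693,41.505) → (38.296,39.443) → (25.451,39.038) → (25.656,40.800).

Shape 3 is a cubic bezier drawn with `<path>`. Its stroke #ff0000 means engrave at S376, F3996. After flipping Y the toolpath is (49.549,18.589) → (45.986,32.986) → (45.654,55.083) → (47.729,76.788) → (51.388,90.005) → (55.805,86.642).

Shape 4 is a regular polygon drawn with `<path>`. Its stroke #0000ff means cut at S966, F721. After flipping Y the toolpath is (56.920,119.572) → (39.592,110.382) → (22.969,120.793) → (23.674,140.394) → (41.002,149.584) → (57.625,139.173) → (56.920,119.572), returning to the start.

Shape 5 is a line segment drawn with `<line>`. Its stroke #ff0000 means engrave at S376, F3996. After flipping Y the toolpath is (36.878,19.426) → (27.651,66.037).

G21
G90
G00 X54.235 Y42.159
M3 S376
G01 X22.147 Y27.645 F3996
G01 X58.190 Y103.099
G01 X5.294 Y24.988
G01 X43.952 Y12.150
M5
G00 X60.151 Y48.548
M3 S966
G01 X65.144 Y44.711 F721
G01 X54.693 Y41.505
G01 X38.296 Y39.443
G01 X25.451 Y39.038
G01 X25.656 Y40.800
M5
G00 X49.549 Y18.589
M3 S376
G01 X45.986 Y32.986 F3996
G01 X45.654 Y55.083
G01 X47.729 Y76.788
G01 X51.388 Y90.005
G01 X55.805 Y86.642
M5
G00 X56.920 Y119.572
M3 S966
G01 X39.592 Y110.382 F721
G01 X22.969 Y120.793
G01 X23.674 Y140.394
G01 X41.002 Y149.584
G01 X57.625 Y139.173
G01 X56.920 Y119.572
M5
G00 X36.878 Y19.426
M3 S376
G01 X27.651 Y66.037 F3996
M5
G00 X0.000 Y0.000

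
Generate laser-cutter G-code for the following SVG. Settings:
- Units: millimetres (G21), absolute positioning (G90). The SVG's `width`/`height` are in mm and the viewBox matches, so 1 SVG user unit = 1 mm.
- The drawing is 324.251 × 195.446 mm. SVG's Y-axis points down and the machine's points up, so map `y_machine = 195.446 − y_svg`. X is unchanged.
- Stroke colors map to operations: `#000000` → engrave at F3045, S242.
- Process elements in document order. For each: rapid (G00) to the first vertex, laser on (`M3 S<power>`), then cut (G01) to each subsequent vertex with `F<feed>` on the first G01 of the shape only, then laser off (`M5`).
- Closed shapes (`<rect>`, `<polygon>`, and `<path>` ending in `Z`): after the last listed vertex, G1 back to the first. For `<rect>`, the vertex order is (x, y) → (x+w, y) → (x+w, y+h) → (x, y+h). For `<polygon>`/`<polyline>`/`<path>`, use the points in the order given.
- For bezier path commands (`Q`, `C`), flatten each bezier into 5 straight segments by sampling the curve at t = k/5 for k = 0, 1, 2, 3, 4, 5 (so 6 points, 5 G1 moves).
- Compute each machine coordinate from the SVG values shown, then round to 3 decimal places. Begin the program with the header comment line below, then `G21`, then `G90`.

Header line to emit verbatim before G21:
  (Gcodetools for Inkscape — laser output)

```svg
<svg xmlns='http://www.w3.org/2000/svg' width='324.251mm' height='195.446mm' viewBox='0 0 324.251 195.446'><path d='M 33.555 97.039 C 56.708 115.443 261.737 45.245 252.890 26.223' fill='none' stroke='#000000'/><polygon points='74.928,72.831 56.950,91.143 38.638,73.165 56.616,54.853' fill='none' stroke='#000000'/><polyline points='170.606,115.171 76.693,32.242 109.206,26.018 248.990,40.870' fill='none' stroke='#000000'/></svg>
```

Since the viewBox matches the mm dimensions, user units are millimetres directly. The only transform is the Y-flip y_m = 195.446 − y_svg.

Shape 1 is a cubic bezier drawn with `<path>`. Its stroke #000000 means engrave at S242, F3045. After flipping Y the toolpath is (33.555,98.407) → (66.106,96.879) → (123.311,109.905) → (186.174,130.778) → (235.699,152.787) → (252.890,169.223).

Shape 2 is a regular polygon drawn with `<polygon>`. Its stroke #000000 means engrave at S242, F3045. After flipping Y the toolpath is (74.928,122.615) → (56.950,104.303) → (38.638,122.281) → (56.616,140.593) → (74.928,122.615), returning to the start.

Shape 3 is a open polyline drawn with `<polyline>`. Its stroke #000000 means engrave at S242, F3045. After flipping Y the toolpath is (170.606,80.275) → (76.693,163.204) → (109.206,169.428) → (248.990,154.576).

(Gcodetools for Inkscape — laser output)
G21
G90
G00 X33.555 Y98.407
M3 S242
G01 X66.106 Y96.879 F3045
G01 X123.311 Y109.905
G01 X186.174 Y130.778
G01 X235.699 Y152.787
G01 X252.890 Y169.223
M5
G00 X74.928 Y122.615
M3 S242
G01 X56.950 Y104.303 F3045
G01 X38.638 Y122.281
G01 X56.616 Y140.593
G01 X74.928 Y122.615
M5
G00 X170.606 Y80.275
M3 S242
G01 X76.693 Y163.204 F3045
G01 X109.206 Y169.428
G01 X248.990 Y154.576
M5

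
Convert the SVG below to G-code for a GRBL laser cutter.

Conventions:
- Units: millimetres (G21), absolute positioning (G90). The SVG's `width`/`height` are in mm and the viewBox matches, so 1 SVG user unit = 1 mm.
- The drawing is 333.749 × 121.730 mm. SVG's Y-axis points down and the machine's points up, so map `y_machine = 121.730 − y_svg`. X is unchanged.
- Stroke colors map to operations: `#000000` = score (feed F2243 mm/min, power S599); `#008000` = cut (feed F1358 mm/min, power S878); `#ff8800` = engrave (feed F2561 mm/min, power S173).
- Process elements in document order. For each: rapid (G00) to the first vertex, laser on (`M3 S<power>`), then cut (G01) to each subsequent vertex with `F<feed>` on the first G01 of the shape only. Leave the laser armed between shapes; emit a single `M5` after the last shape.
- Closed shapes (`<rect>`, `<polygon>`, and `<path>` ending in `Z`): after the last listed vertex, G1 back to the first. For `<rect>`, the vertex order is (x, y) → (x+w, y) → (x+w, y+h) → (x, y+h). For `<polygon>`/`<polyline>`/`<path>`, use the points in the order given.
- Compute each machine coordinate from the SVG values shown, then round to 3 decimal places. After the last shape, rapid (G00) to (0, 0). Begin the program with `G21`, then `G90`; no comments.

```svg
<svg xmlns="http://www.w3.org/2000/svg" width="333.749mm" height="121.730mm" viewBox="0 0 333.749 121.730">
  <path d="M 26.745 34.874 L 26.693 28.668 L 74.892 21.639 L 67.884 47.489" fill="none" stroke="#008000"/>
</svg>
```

G21
G90
G00 X26.745 Y86.856
M3 S878
G01 X26.693 Y93.062 F1358
G01 X74.892 Y100.091
G01 X67.884 Y74.241
M5
G00 X0.000 Y0.000

viewBox `0 0 333.749 121.730` with mm width/height → 1 unit = 1 mm. Flip: y_m = 121.730 − y_svg.

**Shape 1** — `<path>` open polyline, stroke `#008000` → cut (S878, F1358). Machine vertices: (26.745,86.856) → (26.693,93.062) → (74.892,100.091) → (67.884,74.241). Open path.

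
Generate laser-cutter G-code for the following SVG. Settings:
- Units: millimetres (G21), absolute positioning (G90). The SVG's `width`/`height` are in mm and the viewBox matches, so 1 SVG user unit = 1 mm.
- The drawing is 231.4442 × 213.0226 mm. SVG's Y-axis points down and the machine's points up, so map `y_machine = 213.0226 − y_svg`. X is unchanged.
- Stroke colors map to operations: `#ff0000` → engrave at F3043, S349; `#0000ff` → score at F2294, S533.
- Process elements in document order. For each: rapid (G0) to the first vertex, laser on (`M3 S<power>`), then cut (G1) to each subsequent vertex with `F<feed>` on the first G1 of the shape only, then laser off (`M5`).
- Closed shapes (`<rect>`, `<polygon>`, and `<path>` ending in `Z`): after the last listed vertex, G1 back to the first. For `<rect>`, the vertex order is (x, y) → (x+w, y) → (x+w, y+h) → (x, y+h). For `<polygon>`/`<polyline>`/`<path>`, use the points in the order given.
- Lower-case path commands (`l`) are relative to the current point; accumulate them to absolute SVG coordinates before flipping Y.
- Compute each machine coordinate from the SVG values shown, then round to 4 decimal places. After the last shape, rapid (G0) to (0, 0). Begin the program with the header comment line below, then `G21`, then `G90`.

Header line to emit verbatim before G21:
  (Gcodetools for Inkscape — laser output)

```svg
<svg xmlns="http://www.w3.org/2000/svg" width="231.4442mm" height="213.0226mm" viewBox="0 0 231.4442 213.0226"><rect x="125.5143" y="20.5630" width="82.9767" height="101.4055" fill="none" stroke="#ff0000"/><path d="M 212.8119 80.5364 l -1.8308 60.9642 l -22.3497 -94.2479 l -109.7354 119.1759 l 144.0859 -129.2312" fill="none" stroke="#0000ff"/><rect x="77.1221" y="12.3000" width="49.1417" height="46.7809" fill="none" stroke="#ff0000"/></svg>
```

Since the viewBox matches the mm dimensions, user units are millimetres directly. The only transform is the Y-flip y_m = 213.0226 − y_svg.

Shape 1 is a rectangle drawn with `<rect>`. Its stroke #ff0000 means engrave at S349, F3043. After flipping Y the toolpath is (125.5143,192.4596) → (208.4910,192.4596) → (208.4910,91.0541) → (125.5143,91.0541) → (125.5143,192.4596), returning to the start.

Shape 2 is a open polyline drawn with `<path>`. Its stroke #0000ff means score at S533, F2294. After flipping Y the toolpath is (212.8119,132.4862) → (210.9811,71.5220) → (188.6314,165.7699) → (78.8960,46.5940) → (222.9819,175.8252).

Shape 3 is a rectangle drawn with `<rect>`. Its stroke #ff0000 means engrave at S349, F3043. After flipping Y the toolpath is (77.1221,200.7226) → (126.2638,200.7226) → (126.2638,153.9417) → (77.1221,153.9417) → (77.1221,200.7226), returning to the start.

(Gcodetools for Inkscape — laser output)
G21
G90
G0 X125.5143 Y192.4596
M3 S349
G1 X208.4910 Y192.4596 F3043
G1 X208.4910 Y91.0541
G1 X125.5143 Y91.0541
G1 X125.5143 Y192.4596
M5
G0 X212.8119 Y132.4862
M3 S533
G1 X210.9811 Y71.5220 F2294
G1 X188.6314 Y165.7699
G1 X78.8960 Y46.5940
G1 X222.9819 Y175.8252
M5
G0 X77.1221 Y200.7226
M3 S349
G1 X126.2638 Y200.7226 F3043
G1 X126.2638 Y153.9417
G1 X77.1221 Y153.9417
G1 X77.1221 Y200.7226
M5
G0 X0.0000 Y0.0000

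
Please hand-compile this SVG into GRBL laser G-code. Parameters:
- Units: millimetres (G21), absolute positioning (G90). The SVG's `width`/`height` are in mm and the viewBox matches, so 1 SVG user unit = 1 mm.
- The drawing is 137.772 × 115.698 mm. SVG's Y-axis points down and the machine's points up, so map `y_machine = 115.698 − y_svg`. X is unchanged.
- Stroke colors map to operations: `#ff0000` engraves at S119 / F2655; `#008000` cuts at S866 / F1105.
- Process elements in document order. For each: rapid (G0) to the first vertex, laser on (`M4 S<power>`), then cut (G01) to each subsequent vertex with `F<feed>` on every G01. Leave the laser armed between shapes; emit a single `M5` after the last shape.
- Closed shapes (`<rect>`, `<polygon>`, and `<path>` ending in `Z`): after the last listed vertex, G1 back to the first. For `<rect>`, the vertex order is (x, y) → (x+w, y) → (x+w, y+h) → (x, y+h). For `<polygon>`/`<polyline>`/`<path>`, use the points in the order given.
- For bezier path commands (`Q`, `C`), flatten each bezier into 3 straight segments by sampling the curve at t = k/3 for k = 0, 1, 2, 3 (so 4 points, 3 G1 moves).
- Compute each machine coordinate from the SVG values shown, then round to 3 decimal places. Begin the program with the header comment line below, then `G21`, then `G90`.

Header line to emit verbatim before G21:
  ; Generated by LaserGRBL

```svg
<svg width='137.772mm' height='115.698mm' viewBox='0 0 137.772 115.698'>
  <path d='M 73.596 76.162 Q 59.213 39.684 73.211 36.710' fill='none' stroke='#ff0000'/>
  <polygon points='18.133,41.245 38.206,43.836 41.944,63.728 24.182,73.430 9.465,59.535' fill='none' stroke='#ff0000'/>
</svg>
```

; Generated by LaserGRBL
G21
G90
G0 X73.596 Y39.536
M4 S119
G01 X67.161 Y60.132 F2655
G01 X67.032 Y73.283 F2655
G01 X73.211 Y78.988 F2655
G0 X18.133 Y74.453
M4 S119
G01 X38.206 Y71.862 F2655
G01 X41.944 Y51.970 F2655
G01 X24.182 Y42.268 F2655
G01 X9.465 Y56.163 F2655
G01 X18.133 Y74.453 F2655
M5

Since the viewBox matches the mm dimensions, user units are millimetres directly. The only transform is the Y-flip y_m = 115.698 − y_svg.

Shape 1 is a quadratic bezier drawn with `<path>`. Its stroke #ff0000 means engrave at S119, F2655. After flipping Y the toolpath is (73.596,39.536) → (67.161,60.132) → (67.032,73.283) → (73.211,78.988).

Shape 2 is a regular polygon drawn with `<polygon>`. Its stroke #ff0000 means engrave at S119, F2655. After flipping Y the toolpath is (18.133,74.453) → (38.206,71.862) → (41.944,51.970) → (24.182,42.268) → (9.465,56.163) → (18.133,74.453), returning to the start.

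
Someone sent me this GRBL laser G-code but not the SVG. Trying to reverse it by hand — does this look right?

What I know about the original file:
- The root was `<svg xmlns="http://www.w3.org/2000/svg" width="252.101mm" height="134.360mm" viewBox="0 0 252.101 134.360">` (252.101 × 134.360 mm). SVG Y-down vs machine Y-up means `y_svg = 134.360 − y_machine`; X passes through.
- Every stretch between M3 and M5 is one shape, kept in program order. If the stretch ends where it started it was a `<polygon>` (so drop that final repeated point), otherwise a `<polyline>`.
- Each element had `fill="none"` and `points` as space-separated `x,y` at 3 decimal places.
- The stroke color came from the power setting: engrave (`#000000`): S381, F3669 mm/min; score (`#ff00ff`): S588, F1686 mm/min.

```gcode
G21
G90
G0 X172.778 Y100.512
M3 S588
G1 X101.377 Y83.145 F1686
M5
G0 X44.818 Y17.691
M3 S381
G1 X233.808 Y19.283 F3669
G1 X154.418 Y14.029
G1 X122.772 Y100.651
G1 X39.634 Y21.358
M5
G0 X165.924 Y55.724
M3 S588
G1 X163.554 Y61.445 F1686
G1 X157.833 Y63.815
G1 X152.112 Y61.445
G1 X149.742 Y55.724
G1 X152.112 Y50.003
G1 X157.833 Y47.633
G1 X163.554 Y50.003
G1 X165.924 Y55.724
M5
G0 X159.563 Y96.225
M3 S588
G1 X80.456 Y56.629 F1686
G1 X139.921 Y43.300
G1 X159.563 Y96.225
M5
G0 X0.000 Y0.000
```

<svg xmlns="http://www.w3.org/2000/svg" width="252.101mm" height="134.360mm" viewBox="0 0 252.101 134.360">
  <polyline points="172.778,33.848 101.377,51.215" fill="none" stroke="#ff00ff"/>
  <polyline points="44.818,116.669 233.808,115.077 154.418,120.331 122.772,33.709 39.634,113.002" fill="none" stroke="#000000"/>
  <polygon points="165.924,78.636 163.554,72.915 157.833,70.545 152.112,72.915 149.742,78.636 152.112,84.357 157.833,86.727 163.554,84.357" fill="none" stroke="#ff00ff"/>
  <polygon points="159.563,38.135 80.456,77.731 139.921,91.060" fill="none" stroke="#ff00ff"/>
</svg>

Machine Y-up, SVG Y-down with viewBox height 134.360, so y_svg = 134.360 − y_machine; X carries over.

Run 1: S588 ⇒ score layer `#ff00ff`. The run is open, so emit a `<polyline>` with points (Y-flipped): 172.778,33.848 101.377,51.215.

Run 2: power S381 maps to stroke `#000000` (engrave). The run is open, so emit a `<polyline>` with points (Y-flipped): 44.818,116.669 233.808,115.077 154.418,120.331 122.772,33.709 39.634,113.002.

Run 3: power S588 maps to stroke `#ff00ff` (score). The run returns to its start, so emit a `<polygon>` with points (Y-flipped): 165.924,78.636 163.554,72.915 157.833,70.545 152.112,72.915 149.742,78.636 152.112,84.357 157.833,86.727 163.554,84.357.

Run 4: S588 ⇒ score layer `#ff00ff`. The run returns to its start, so emit a `<polygon>` with points (Y-flipped): 159.563,38.135 80.456,77.731 139.921,91.060.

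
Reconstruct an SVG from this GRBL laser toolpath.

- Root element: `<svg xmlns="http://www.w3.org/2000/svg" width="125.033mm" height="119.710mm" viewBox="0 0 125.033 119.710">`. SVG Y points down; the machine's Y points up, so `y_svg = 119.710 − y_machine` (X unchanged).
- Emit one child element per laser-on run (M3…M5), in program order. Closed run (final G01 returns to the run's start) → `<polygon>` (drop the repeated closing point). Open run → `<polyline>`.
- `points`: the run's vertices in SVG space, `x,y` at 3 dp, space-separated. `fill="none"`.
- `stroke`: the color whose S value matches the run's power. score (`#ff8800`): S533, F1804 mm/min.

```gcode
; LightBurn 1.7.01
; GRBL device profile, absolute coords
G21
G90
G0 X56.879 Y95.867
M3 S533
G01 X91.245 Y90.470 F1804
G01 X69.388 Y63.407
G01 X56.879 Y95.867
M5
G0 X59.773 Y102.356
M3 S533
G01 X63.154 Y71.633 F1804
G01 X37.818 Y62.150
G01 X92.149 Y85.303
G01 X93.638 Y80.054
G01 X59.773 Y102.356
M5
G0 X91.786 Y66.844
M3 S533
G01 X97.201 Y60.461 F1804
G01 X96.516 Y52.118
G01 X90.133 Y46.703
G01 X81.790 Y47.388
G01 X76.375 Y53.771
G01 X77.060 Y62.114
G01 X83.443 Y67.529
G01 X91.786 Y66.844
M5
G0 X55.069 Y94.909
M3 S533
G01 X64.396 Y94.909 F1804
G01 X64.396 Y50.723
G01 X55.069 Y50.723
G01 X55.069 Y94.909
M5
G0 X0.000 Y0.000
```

Machine Y-up, SVG Y-down with viewBox height 119.710, so y_svg = 119.710 − y_machine; X carries over. Every run uses S533, so all elements get stroke `#ff8800` (score).

Run 1: The run returns to its start, so emit a `<polygon>` with points (Y-flipped): 56.879,23.843 91.245,29.240 69.388,56.303.

Run 2: The run returns to its start, so emit a `<polygon>` with points (Y-flipped): 59.773,17.354 63.154,48.077 37.818,57.560 92.149,34.407 93.638,39.656.

Run 3: The run returns to its start, so emit a `<polygon>` with points (Y-flipped): 91.786,52.866 97.201,59.249 96.516,67.592 90.133,73.007 81.790,72.322 76.375,65.939 77.060,57.596 83.443,52.181.

Run 4: The run returns to its start, so emit a `<polygon>` with points (Y-flipped): 55.069,24.801 64.396,24.801 64.396,68.987 55.069,68.987.

<svg xmlns="http://www.w3.org/2000/svg" width="125.033mm" height="119.710mm" viewBox="0 0 125.033 119.710">
  <polygon points="56.879,23.843 91.245,29.240 69.388,56.303" fill="none" stroke="#ff8800"/>
  <polygon points="59.773,17.354 63.154,48.077 37.818,57.560 92.149,34.407 93.638,39.656" fill="none" stroke="#ff8800"/>
  <polygon points="91.786,52.866 97.201,59.249 96.516,67.592 90.133,73.007 81.790,72.322 76.375,65.939 77.060,57.596 83.443,52.181" fill="none" stroke="#ff8800"/>
  <polygon points="55.069,24.801 64.396,24.801 64.396,68.987 55.069,68.987" fill="none" stroke="#ff8800"/>
</svg>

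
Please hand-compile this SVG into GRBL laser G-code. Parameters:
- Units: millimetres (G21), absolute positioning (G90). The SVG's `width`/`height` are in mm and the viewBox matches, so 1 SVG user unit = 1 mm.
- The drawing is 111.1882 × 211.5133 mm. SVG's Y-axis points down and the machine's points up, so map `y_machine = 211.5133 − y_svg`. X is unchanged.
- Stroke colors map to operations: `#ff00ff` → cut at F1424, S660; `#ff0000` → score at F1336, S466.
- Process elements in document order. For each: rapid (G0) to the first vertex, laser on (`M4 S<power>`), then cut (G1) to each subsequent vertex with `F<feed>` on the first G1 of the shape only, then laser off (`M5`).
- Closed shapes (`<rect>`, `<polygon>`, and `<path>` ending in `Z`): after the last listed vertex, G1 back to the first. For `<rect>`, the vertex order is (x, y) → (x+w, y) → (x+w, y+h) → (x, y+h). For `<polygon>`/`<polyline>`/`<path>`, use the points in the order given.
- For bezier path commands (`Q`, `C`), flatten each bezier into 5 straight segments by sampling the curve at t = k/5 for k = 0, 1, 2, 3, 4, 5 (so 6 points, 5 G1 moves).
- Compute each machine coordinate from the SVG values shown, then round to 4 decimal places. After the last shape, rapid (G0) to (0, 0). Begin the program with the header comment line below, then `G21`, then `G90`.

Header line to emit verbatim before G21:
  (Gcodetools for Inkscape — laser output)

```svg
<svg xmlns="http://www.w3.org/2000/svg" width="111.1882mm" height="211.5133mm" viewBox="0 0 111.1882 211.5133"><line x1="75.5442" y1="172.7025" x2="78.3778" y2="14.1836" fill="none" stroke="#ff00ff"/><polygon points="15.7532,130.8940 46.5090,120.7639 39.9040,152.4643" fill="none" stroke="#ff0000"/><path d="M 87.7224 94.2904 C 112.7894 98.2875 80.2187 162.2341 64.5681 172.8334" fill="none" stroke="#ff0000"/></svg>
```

(Gcodetools for Inkscape — laser output)
G21
G90
G0 X75.5442 Y38.8108
M4 S660
G1 X78.3778 Y197.3297 F1424
M5
G0 X15.7532 Y80.6193
M4 S466
G1 X46.5090 Y90.7494 F1336
G1 X39.9040 Y59.0490
G1 X15.7532 Y80.6193
M5
G0 X87.7224 Y117.2229
M4 S466
G1 X96.4425 Y108.5371 F1336
G1 X94.9084 Y90.9016
G1 X86.6988 Y69.7548
G1 X75.3924 Y50.5348
G1 X64.5681 Y38.6799
M5
G0 X0.0000 Y0.0000

viewBox `0 0 111.1882 211.5133` with mm width/height → 1 unit = 1 mm. Flip: y_m = 211.5133 − y_svg.

**Shape 1** — `<line>` line segment, stroke `#ff00ff` → cut (S660, F1424). Machine vertices: (75.5442,38.8108) → (78.3778,197.3297). Open path.

**Shape 2** — `<polygon>` regular polygon, stroke `#ff0000` → score (S466, F1336). Machine vertices: (15.7532,80.6193) → (46.5090,90.7494) → (39.9040,59.0490) → (15.7532,80.6193). Closed: final G1 returns to the first vertex.

**Shape 3** — `<path>` cubic bezier, stroke `#ff0000` → score (S466, F1336). Control points (SVG): P0=(87.7224,94.2904), P1=(112.7894,98.2875), P2=(80.2187,162.2341), P3=(64.5681,172.8334); sampled at t=k/5. Machine vertices: (87.7224,117.2229) → (96.4425,108.5371) → (94.9084,90.9016) → (86.6988,69.7548) → (75.3924,50.5348) → (64.5681,38.6799). Open path.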